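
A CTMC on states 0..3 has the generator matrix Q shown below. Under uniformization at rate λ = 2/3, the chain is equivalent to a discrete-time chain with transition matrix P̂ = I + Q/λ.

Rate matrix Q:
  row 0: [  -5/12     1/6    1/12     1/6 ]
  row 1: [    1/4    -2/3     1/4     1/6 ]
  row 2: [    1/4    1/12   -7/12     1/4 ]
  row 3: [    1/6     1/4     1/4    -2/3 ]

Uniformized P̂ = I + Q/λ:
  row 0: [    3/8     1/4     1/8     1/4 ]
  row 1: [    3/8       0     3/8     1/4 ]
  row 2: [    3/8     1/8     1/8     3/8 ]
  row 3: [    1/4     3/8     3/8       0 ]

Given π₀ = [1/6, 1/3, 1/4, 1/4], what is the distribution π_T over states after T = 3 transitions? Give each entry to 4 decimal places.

t=0: π = [0.1667, 0.3333, 0.2500, 0.2500]
t=1: π = [0.3438, 0.1667, 0.2708, 0.2188]
t=2: π = [0.3477, 0.2018, 0.2214, 0.2292]
t=3: π = [0.3464, 0.2005, 0.2327, 0.2204]

π = [0.3464, 0.2005, 0.2327, 0.2204]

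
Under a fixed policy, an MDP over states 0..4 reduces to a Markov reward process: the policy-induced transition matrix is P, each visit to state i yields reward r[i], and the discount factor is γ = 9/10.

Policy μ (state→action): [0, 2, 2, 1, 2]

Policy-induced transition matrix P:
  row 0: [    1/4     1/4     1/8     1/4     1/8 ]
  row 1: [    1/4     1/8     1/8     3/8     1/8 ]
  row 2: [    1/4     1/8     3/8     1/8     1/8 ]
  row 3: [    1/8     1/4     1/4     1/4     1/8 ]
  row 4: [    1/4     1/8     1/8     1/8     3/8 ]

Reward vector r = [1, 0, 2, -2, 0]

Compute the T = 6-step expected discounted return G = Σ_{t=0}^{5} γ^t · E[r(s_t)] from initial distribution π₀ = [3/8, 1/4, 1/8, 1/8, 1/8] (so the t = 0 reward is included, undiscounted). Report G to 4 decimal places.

t=0: π = [0.3750, 0.2500, 0.1250, 0.1250, 0.1250], E[r] = 0.3750, γ^t·E[r] = 0.375000, running G = 0.375000
t=1: π = [0.2344, 0.1875, 0.1719, 0.2500, 0.1563], E[r] = 0.0781, γ^t·E[r] = 0.070313, running G = 0.445313
t=2: π = [0.2188, 0.1855, 0.1992, 0.2324, 0.1641], E[r] = 0.1523, γ^t·E[r] = 0.123398, running G = 0.568711
t=3: π = [0.2209, 0.1814, 0.2039, 0.2278, 0.1660], E[r] = 0.1731, γ^t·E[r] = 0.126187, running G = 0.694898
t=4: π = [0.2215, 0.1811, 0.2044, 0.2264, 0.1665], E[r] = 0.1775, γ^t·E[r] = 0.116471, running G = 0.811369
t=5: π = [0.2217, 0.1810, 0.2044, 0.2263, 0.1666], E[r] = 0.1780, γ^t·E[r] = 0.105099, running G = 0.916468

G = 0.9165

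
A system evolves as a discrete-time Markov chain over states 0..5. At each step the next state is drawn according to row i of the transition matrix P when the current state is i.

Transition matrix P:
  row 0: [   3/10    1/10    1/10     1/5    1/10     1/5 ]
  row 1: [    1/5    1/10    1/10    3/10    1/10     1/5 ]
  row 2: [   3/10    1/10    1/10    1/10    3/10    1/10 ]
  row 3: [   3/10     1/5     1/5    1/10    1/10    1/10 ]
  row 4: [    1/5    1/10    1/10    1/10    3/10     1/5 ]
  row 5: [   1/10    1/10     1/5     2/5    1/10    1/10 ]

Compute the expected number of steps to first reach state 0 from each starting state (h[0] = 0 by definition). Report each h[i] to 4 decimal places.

First-step conditioning: h[0] = 0; for i ≠ 0, h[i] = 1 + Σ_k P[i][k]·h[k].
  h[1] = 1 + 1/10·h[1] + 1/10·h[2] + 3/10·h[3] + 1/10·h[4] + 1/5·h[5]
  h[2] = 1 + 1/10·h[1] + 1/10·h[2] + 1/10·h[3] + 3/10·h[4] + 1/10·h[5]
  h[3] = 1 + 1/5·h[1] + 1/5·h[2] + 1/10·h[3] + 1/10·h[4] + 1/10·h[5]
  h[4] = 1 + 1/10·h[1] + 1/10·h[2] + 1/10·h[3] + 3/10·h[4] + 1/5·h[5]
  h[5] = 1 + 1/10·h[1] + 1/5·h[2] + 2/5·h[3] + 1/10·h[4] + 1/10·h[5]
Solving the 5×5 linear system over states ≠ 0 gives exactly h = [0, 4560/1003, 4180/1003, 4120/1003, 4670/1003, 4900/1003] (h[0] = 0 is the target).

h = [0.0000, 4.5464, 4.1675, 4.1077, 4.6560, 4.8853]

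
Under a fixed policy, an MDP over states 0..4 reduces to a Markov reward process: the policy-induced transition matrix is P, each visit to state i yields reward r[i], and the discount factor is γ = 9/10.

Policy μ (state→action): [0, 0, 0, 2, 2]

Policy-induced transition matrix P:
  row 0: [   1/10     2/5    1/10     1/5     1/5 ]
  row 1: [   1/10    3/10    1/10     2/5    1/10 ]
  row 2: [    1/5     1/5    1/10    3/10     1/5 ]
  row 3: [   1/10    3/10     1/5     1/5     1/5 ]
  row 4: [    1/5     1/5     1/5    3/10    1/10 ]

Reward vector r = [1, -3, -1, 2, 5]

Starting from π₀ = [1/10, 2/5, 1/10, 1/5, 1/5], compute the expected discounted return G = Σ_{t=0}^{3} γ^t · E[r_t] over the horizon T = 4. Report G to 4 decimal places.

t=0: π = [0.1000, 0.4000, 0.1000, 0.2000, 0.2000], E[r] = 0.2000, γ^t·E[r] = 0.200000, running G = 0.200000
t=1: π = [0.1300, 0.2800, 0.1400, 0.3100, 0.1400], E[r] = 0.4700, γ^t·E[r] = 0.423000, running G = 0.623000
t=2: π = [0.1280, 0.2850, 0.1450, 0.2840, 0.1580], E[r] = 0.4860, γ^t·E[r] = 0.393660, running G = 1.016660
t=3: π = [0.1303, 0.2825, 0.1442, 0.2873, 0.1557], E[r] = 0.4917, γ^t·E[r] = 0.358449, running G = 1.375109

G = 1.3751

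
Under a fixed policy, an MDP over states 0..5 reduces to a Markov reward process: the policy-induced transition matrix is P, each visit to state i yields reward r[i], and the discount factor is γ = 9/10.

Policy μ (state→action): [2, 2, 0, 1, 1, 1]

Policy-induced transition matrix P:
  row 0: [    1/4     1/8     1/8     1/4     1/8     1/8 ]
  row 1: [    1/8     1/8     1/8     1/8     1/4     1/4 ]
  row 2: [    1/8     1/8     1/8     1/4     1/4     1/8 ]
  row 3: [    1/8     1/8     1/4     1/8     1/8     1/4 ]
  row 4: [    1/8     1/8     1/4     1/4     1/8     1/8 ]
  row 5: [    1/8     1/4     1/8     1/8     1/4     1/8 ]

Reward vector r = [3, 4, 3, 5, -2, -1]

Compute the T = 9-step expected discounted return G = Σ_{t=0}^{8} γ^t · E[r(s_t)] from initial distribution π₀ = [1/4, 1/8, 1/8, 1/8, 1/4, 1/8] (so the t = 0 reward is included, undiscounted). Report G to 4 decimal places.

G = 11.6256

t=0: π = [0.2500, 0.1250, 0.1250, 0.1250, 0.2500, 0.1250], E[r] = 1.6250, γ^t·E[r] = 1.625000, running G = 1.625000
t=1: π = [0.1563, 0.1406, 0.1719, 0.2031, 0.1719, 0.1563], E[r] = 2.0625, γ^t·E[r] = 1.856250, running G = 3.481250
t=2: π = [0.1445, 0.1445, 0.1719, 0.1875, 0.1836, 0.1680], E[r] = 1.9297, γ^t·E[r] = 1.563047, running G = 5.044297
t=3: π = [0.1431, 0.1460, 0.1714, 0.1875, 0.1855, 0.1665], E[r] = 1.9272, γ^t·E[r] = 1.404962, running G = 6.449259
t=4: π = [0.1429, 0.1458, 0.1716, 0.1875, 0.1855, 0.1667], E[r] = 1.9266, γ^t·E[r] = 1.264066, running G = 7.713325
t=5: π = [0.1429, 0.1458, 0.1716, 0.1875, 0.1855, 0.1667], E[r] = 1.9266, γ^t·E[r] = 1.137637, running G = 8.850962
t=6: π = [0.1429, 0.1458, 0.1716, 0.1875, 0.1855, 0.1667], E[r] = 1.9266, γ^t·E[r] = 1.023868, running G = 9.874829
t=7: π = [0.1429, 0.1458, 0.1716, 0.1875, 0.1855, 0.1667], E[r] = 1.9266, γ^t·E[r] = 0.921481, running G = 10.796310
t=8: π = [0.1429, 0.1458, 0.1716, 0.1875, 0.1855, 0.1667], E[r] = 1.9266, γ^t·E[r] = 0.829333, running G = 11.625643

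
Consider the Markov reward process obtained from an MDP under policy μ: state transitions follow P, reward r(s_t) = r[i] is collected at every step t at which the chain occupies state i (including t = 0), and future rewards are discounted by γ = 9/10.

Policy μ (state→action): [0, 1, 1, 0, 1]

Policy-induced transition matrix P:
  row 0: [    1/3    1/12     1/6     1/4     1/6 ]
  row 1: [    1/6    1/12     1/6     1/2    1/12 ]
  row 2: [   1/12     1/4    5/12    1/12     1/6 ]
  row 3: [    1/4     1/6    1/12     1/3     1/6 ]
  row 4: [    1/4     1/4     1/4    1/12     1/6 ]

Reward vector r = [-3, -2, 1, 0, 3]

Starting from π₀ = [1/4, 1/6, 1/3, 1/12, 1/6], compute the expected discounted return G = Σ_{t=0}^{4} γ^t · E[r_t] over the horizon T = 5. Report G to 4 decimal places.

t=0: π = [0.2500, 0.1667, 0.3333, 0.0833, 0.1667], E[r] = -0.2500, γ^t·E[r] = -0.250000, running G = -0.250000
t=1: π = [0.2014, 0.1736, 0.2569, 0.2153, 0.1528], E[r] = -0.2361, γ^t·E[r] = -0.212500, running G = -0.462500
t=2: π = [0.2095, 0.1696, 0.2257, 0.2431, 0.1522], E[r] = -0.2853, γ^t·E[r] = -0.231094, running G = -0.693594
t=3: π = [0.2157, 0.1666, 0.2155, 0.2497, 0.1525], E[r] = -0.3071, γ^t·E[r] = -0.223910, running G = -0.917504
t=4: π = [0.2182, 0.1655, 0.2125, 0.2511, 0.1528], E[r] = -0.3147, γ^t·E[r] = -0.206460, running G = -1.123964

G = -1.1240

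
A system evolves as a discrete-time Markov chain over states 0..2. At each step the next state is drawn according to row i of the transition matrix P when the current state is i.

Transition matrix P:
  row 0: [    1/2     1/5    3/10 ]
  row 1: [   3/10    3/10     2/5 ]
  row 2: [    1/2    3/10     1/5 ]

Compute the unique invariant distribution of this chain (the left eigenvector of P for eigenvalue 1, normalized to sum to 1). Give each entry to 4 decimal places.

Balance equations π_j = Σ_i π_i·P[i][j]:
  π_0 = 1/2·π_0 + 3/10·π_1 + 1/2·π_2
  π_1 = 1/5·π_0 + 3/10·π_1 + 3/10·π_2
  normalize: π_0 + π_1 + π_2 = 1
Solving the linear system gives exactly π = [22/49, 25/98, 29/98].

π = [0.4490, 0.2551, 0.2959]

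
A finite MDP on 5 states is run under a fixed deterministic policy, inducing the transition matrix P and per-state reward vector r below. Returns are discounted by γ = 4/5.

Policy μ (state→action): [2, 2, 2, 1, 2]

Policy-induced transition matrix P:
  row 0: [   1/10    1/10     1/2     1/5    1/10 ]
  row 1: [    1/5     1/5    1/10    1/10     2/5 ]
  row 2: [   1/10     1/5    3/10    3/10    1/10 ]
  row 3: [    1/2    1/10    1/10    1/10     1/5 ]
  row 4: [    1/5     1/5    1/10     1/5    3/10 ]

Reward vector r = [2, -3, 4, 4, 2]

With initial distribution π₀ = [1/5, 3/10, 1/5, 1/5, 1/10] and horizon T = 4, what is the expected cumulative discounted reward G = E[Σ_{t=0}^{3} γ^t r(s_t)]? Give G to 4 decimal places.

G = 5.2285

t=0: π = [0.2000, 0.3000, 0.2000, 0.2000, 0.1000], E[r] = 1.3000, γ^t·E[r] = 1.300000, running G = 1.300000
t=1: π = [0.2200, 0.1600, 0.2200, 0.1700, 0.2300], E[r] = 1.9800, γ^t·E[r] = 1.584000, running G = 2.884000
t=2: π = [0.2070, 0.1610, 0.2320, 0.1890, 0.2110], E[r] = 2.0370, γ^t·E[r] = 1.303680, running G = 4.187680
t=3: π = [0.2128, 0.1604, 0.2292, 0.1882, 0.2094], E[r] = 2.0328, γ^t·E[r] = 1.040794, running G = 5.228474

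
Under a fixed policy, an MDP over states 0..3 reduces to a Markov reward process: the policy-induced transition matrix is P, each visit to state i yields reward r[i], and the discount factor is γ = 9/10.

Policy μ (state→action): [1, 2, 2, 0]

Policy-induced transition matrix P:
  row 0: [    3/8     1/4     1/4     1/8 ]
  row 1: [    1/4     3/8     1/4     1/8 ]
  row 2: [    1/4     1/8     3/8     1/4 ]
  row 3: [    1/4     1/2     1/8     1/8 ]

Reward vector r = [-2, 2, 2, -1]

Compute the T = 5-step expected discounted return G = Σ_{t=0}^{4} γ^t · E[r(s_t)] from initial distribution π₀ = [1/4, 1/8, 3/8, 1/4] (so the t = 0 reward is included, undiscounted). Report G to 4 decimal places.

t=0: π = [0.2500, 0.1250, 0.3750, 0.2500], E[r] = 0.2500, γ^t·E[r] = 0.250000, running G = 0.250000
t=1: π = [0.2813, 0.2813, 0.2656, 0.1719], E[r] = 0.3594, γ^t·E[r] = 0.323438, running G = 0.573438
t=2: π = [0.2852, 0.2949, 0.2617, 0.1582], E[r] = 0.3848, γ^t·E[r] = 0.311660, running G = 0.885098
t=3: π = [0.2856, 0.2937, 0.2629, 0.1577], E[r] = 0.3843, γ^t·E[r] = 0.280138, running G = 1.165236
t=4: π = [0.2857, 0.2933, 0.2632, 0.1579], E[r] = 0.3836, γ^t·E[r] = 0.251664, running G = 1.416900

G = 1.4169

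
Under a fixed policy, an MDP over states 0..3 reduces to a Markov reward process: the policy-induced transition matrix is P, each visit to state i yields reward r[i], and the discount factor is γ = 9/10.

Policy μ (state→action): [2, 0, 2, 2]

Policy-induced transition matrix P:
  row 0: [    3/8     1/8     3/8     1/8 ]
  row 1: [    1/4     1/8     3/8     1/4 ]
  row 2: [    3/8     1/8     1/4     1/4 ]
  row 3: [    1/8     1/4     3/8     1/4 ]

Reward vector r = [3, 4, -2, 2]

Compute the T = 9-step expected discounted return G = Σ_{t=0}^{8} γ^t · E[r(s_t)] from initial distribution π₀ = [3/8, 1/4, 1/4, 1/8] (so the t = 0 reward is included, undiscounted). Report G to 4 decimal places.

G = 8.3552

t=0: π = [0.3750, 0.2500, 0.2500, 0.1250], E[r] = 1.8750, γ^t·E[r] = 1.875000, running G = 1.875000
t=1: π = [0.3125, 0.1406, 0.3438, 0.2031], E[r] = 1.2188, γ^t·E[r] = 1.096875, running G = 2.971875
t=2: π = [0.3066, 0.1504, 0.3320, 0.2109], E[r] = 1.2793, γ^t·E[r] = 1.036230, running G = 4.008105
t=3: π = [0.3035, 0.1514, 0.3335, 0.2117], E[r] = 1.2722, γ^t·E[r] = 0.927446, running G = 4.935552
t=4: π = [0.3032, 0.1515, 0.3333, 0.2121], E[r] = 1.2728, γ^t·E[r] = 0.835102, running G = 5.770653
t=5: π = [0.3031, 0.1515, 0.3333, 0.2121], E[r] = 1.2727, γ^t·E[r] = 0.751531, running G = 6.522184
t=6: π = [0.3030, 0.1515, 0.3333, 0.2121], E[r] = 1.2727, γ^t·E[r] = 0.676381, running G = 7.198565
t=7: π = [0.3030, 0.1515, 0.3333, 0.2121], E[r] = 1.2727, γ^t·E[r] = 0.608742, running G = 7.807306
t=8: π = [0.3030, 0.1515, 0.3333, 0.2121], E[r] = 1.2727, γ^t·E[r] = 0.547867, running G = 8.355174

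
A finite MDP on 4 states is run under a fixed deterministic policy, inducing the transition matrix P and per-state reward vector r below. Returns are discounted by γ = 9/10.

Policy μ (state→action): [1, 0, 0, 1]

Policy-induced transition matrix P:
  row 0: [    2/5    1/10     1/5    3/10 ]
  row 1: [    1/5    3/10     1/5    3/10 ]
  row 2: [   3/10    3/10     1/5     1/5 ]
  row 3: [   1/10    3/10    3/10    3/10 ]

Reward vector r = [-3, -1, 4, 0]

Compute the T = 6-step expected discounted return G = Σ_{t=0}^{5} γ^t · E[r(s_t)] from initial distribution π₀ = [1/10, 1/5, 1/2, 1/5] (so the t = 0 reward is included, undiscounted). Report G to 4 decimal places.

G = 1.1496

t=0: π = [0.1000, 0.2000, 0.5000, 0.2000], E[r] = 1.5000, γ^t·E[r] = 1.500000, running G = 1.500000
t=1: π = [0.2500, 0.2800, 0.2200, 0.2500], E[r] = -0.1500, γ^t·E[r] = -0.135000, running G = 1.365000
t=2: π = [0.2470, 0.2500, 0.2250, 0.2780], E[r] = -0.0910, γ^t·E[r] = -0.073710, running G = 1.291290
t=3: π = [0.2441, 0.2506, 0.2278, 0.2775], E[r] = -0.0717, γ^t·E[r] = -0.052269, running G = 1.239021
t=4: π = [0.2439, 0.2512, 0.2278, 0.2772], E[r] = -0.0717, γ^t·E[r] = -0.047062, running G = 1.191959
t=5: π = [0.2438, 0.2512, 0.2277, 0.2772], E[r] = -0.0718, γ^t·E[r] = -0.042404, running G = 1.149555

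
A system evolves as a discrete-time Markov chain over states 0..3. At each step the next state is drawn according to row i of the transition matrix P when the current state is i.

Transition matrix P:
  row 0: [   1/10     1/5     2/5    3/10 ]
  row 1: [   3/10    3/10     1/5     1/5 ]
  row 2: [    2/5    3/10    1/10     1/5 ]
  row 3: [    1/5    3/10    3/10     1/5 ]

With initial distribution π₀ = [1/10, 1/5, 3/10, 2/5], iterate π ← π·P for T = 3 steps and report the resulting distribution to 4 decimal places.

π = [0.2529, 0.2752, 0.2471, 0.2248]

t=0: π = [0.1000, 0.2000, 0.3000, 0.4000]
t=1: π = [0.2700, 0.2900, 0.2300, 0.2100]
t=2: π = [0.2480, 0.2730, 0.2520, 0.2270]
t=3: π = [0.2529, 0.2752, 0.2471, 0.2248]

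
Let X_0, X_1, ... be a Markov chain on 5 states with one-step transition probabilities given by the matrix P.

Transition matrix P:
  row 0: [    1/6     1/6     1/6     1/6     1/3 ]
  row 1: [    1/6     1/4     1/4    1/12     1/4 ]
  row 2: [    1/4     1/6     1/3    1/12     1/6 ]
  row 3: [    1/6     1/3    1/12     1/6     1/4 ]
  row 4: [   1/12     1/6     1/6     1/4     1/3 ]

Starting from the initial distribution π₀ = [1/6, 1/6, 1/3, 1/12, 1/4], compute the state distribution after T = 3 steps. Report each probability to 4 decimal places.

π = [0.1618, 0.2094, 0.2060, 0.1542, 0.2685]

t=0: π = [0.1667, 0.1667, 0.3333, 0.0833, 0.2500]
t=1: π = [0.1736, 0.1944, 0.2292, 0.1458, 0.2569]
t=2: π = [0.1644, 0.2072, 0.2089, 0.1528, 0.2668]
t=3: π = [0.1618, 0.2094, 0.2060, 0.1542, 0.2685]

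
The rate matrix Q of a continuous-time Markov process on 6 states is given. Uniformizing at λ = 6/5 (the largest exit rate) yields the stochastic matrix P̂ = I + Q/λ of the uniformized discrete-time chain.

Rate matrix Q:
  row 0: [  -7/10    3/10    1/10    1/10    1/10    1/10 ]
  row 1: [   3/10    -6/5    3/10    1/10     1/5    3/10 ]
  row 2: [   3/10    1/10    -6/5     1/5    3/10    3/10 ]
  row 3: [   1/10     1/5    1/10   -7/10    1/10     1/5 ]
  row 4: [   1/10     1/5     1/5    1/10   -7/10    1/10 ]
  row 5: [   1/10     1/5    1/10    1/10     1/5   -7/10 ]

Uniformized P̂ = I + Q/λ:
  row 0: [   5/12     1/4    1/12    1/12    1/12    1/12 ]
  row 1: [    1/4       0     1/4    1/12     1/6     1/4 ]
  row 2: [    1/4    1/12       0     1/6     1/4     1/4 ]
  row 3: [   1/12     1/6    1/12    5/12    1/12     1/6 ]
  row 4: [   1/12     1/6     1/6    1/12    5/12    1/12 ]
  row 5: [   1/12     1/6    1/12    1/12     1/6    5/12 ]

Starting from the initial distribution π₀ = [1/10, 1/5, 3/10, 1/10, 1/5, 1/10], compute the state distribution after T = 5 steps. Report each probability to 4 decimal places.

t=0: π = [0.1000, 0.2000, 0.3000, 0.1000, 0.2000, 0.1000]
t=1: π = [0.2000, 0.1167, 0.1083, 0.1417, 0.2250, 0.2083]
t=2: π = [0.1875, 0.1549, 0.1125, 0.1396, 0.2035, 0.2021]
t=3: π = [0.1904, 0.1471, 0.1167, 0.1392, 0.1997, 0.2069]
t=4: π = [0.1908, 0.1483, 0.1148, 0.1395, 0.1988, 0.2079]
t=5: π = [0.1908, 0.1483, 0.1151, 0.1394, 0.1984, 0.2081]

π = [0.1908, 0.1483, 0.1151, 0.1394, 0.1984, 0.2081]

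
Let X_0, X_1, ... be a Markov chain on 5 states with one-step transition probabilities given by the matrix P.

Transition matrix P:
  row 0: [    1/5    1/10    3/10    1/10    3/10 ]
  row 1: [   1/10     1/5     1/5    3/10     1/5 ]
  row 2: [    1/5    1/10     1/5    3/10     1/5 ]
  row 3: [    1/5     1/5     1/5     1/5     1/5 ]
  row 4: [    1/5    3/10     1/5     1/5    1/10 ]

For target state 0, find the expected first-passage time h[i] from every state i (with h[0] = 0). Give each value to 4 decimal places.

First-step conditioning: h[0] = 0; for i ≠ 0, h[i] = 1 + Σ_k P[i][k]·h[k].
  h[1] = 1 + 1/5·h[1] + 1/5·h[2] + 3/10·h[3] + 1/5·h[4]
  h[2] = 1 + 1/10·h[1] + 1/5·h[2] + 3/10·h[3] + 1/5·h[4]
  h[3] = 1 + 1/5·h[1] + 1/5·h[2] + 1/5·h[3] + 1/5·h[4]
  h[4] = 1 + 3/10·h[1] + 1/5·h[2] + 1/5·h[3] + 1/10·h[4]
Solving the 4×4 linear system over states ≠ 0 gives exactly h = [0, 6050/991, 5445/991, 5500/991, 5550/991] (h[0] = 0 is the target).

h = [0.0000, 6.1049, 5.4945, 5.5499, 5.6004]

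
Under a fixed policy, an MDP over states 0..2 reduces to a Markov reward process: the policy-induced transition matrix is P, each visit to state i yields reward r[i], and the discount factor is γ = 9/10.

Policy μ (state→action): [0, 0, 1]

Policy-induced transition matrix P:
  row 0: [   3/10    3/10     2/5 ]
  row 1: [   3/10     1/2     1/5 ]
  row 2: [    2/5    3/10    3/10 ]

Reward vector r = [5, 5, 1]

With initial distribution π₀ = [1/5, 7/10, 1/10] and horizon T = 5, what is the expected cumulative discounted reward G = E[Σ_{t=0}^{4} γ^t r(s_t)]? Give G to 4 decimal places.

t=0: π = [0.2000, 0.7000, 0.1000], E[r] = 4.6000, γ^t·E[r] = 4.600000, running G = 4.600000
t=1: π = [0.3100, 0.4400, 0.2500], E[r] = 4.0000, γ^t·E[r] = 3.600000, running G = 8.200000
t=2: π = [0.3250, 0.3880, 0.2870], E[r] = 3.8520, γ^t·E[r] = 3.120120, running G = 11.320120
t=3: π = [0.3287, 0.3776, 0.2937], E[r] = 3.8252, γ^t·E[r] = 2.788571, running G = 14.108691
t=4: π = [0.3294, 0.3755, 0.2951], E[r] = 3.8196, γ^t·E[r] = 2.506013, running G = 16.614704

G = 16.6147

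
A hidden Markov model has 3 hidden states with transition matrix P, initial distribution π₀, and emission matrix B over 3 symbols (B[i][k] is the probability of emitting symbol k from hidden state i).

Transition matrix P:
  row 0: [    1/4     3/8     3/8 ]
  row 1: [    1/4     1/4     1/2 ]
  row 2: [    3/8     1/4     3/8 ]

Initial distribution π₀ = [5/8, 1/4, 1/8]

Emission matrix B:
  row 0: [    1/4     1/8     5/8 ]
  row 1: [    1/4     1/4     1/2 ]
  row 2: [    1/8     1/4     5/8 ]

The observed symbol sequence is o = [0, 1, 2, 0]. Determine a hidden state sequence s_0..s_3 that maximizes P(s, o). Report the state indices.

t=0: δ = [1.562e-01, 6.250e-02, 1.562e-02]  (obs o_0=0)
t=1: δ = [4.883e-03, 1.465e-02, 1.465e-02]  ψ = [0, 0, 0]  (obs o_1=1)
t=2: δ = [3.433e-03, 1.831e-03, 4.578e-03]  ψ = [2, 1, 1]  (obs o_2=2)
t=3: δ = [4.292e-04, 3.219e-04, 2.146e-04]  ψ = [2, 0, 2]  (obs o_3=0)
backtrack: best end state = 0; path = [0, 1, 2, 0]

path = [0, 1, 2, 0]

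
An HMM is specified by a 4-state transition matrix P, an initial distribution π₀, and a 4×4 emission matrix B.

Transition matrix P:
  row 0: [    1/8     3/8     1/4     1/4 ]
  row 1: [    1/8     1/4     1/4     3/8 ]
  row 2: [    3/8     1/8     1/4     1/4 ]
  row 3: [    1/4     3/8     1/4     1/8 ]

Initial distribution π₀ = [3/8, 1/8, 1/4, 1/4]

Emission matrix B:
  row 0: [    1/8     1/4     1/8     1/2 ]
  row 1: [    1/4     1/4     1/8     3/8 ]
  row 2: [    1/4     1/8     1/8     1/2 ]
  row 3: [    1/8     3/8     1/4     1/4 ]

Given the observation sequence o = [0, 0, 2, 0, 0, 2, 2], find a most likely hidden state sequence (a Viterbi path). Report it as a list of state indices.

t=0: δ = [4.688e-02, 3.125e-02, 6.250e-02, 3.125e-02]  (obs o_0=0)
t=1: δ = [2.930e-03, 4.395e-03, 3.906e-03, 1.953e-03]  ψ = [2, 0, 2, 2]  (obs o_1=0)
t=2: δ = [1.831e-04, 1.373e-04, 1.373e-04, 4.120e-04]  ψ = [2, 0, 1, 1]  (obs o_2=2)
t=3: δ = [1.287e-05, 3.862e-05, 2.575e-05, 6.437e-06]  ψ = [3, 3, 3, 1]  (obs o_3=0)
t=4: δ = [1.207e-06, 2.414e-06, 2.414e-06, 1.810e-06]  ψ = [2, 1, 1, 1]  (obs o_4=0)
t=5: δ = [1.132e-07, 8.487e-08, 7.544e-08, 2.263e-07]  ψ = [2, 3, 1, 1]  (obs o_5=2)
t=6: δ = [7.072e-09, 1.061e-08, 7.072e-09, 7.956e-09]  ψ = [3, 3, 3, 1]  (obs o_6=2)
backtrack: best end state = 1; path = [0, 1, 3, 1, 1, 3, 1]

path = [0, 1, 3, 1, 1, 3, 1]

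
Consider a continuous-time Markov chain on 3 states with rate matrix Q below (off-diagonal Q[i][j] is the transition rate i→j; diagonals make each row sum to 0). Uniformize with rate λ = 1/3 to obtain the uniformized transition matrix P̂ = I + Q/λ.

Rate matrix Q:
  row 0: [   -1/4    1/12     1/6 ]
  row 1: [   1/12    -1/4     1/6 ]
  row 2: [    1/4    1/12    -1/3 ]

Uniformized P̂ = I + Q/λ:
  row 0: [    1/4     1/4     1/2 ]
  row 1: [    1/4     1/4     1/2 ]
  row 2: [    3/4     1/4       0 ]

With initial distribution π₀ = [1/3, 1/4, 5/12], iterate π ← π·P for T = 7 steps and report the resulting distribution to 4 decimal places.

π = [0.4173, 0.2500, 0.3327]

t=0: π = [0.3333, 0.2500, 0.4167]
t=1: π = [0.4583, 0.2500, 0.2917]
t=2: π = [0.3958, 0.2500, 0.3542]
t=3: π = [0.4271, 0.2500, 0.3229]
t=4: π = [0.4115, 0.2500, 0.3385]
t=5: π = [0.4193, 0.2500, 0.3307]
t=6: π = [0.4154, 0.2500, 0.3346]
t=7: π = [0.4173, 0.2500, 0.3327]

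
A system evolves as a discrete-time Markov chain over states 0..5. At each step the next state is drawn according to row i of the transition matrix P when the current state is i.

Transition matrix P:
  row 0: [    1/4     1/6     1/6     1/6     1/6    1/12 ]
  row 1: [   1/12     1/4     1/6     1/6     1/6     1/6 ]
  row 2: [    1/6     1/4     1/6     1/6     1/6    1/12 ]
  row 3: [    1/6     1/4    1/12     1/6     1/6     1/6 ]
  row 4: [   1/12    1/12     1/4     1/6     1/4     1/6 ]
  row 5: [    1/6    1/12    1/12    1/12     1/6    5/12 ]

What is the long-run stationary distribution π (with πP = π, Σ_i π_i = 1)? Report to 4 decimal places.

Balance equations π_j = Σ_i π_i·P[i][j]:
  π_0 = 1/4·π_0 + 1/12·π_1 + 1/6·π_2 + 1/6·π_3 + 1/12·π_4 + 1/6·π_5
  π_1 = 1/6·π_0 + 1/4·π_1 + 1/4·π_2 + 1/4·π_3 + 1/12·π_4 + 1/12·π_5
  π_2 = 1/6·π_0 + 1/6·π_1 + 1/6·π_2 + 1/12·π_3 + 1/4·π_4 + 1/12·π_5
  π_3 = 1/6·π_0 + 1/6·π_1 + 1/6·π_2 + 1/6·π_3 + 1/6·π_4 + 1/12·π_5
  π_4 = 1/6·π_0 + 1/6·π_1 + 1/6·π_2 + 1/6·π_3 + 1/4·π_4 + 1/6·π_5
  normalize: π_0 + π_1 + π_2 + π_3 + π_4 + π_5 = 1
Solving the linear system gives exactly π = [21303/142681, 25087/142681, 21905/142681, 1958/12971, 2/11, 2446/12971].

π = [0.1493, 0.1758, 0.1535, 0.1510, 0.1818, 0.1886]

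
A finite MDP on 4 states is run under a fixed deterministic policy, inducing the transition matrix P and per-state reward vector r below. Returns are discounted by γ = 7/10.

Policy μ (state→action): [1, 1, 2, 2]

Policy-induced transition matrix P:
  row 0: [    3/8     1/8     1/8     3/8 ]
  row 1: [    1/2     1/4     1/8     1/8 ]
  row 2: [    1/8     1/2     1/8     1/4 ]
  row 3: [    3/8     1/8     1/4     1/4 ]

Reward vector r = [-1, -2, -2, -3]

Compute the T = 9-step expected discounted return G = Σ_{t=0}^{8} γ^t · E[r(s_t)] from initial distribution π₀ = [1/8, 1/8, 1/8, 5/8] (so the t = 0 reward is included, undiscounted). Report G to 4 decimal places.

t=0: π = [0.1250, 0.1250, 0.1250, 0.6250], E[r] = -2.5000, γ^t·E[r] = -2.500000, running G = -2.500000
t=1: π = [0.3594, 0.1875, 0.2031, 0.2500], E[r] = -1.8906, γ^t·E[r] = -1.323438, running G = -3.823438
t=2: π = [0.3477, 0.2246, 0.1563, 0.2715], E[r] = -1.9238, γ^t·E[r] = -0.942676, running G = -4.766113
t=3: π = [0.3640, 0.2117, 0.1589, 0.2654], E[r] = -1.9014, γ^t·E[r] = -0.652169, running G = -5.418282
t=4: π = [0.3617, 0.2111, 0.1582, 0.2690], E[r] = -1.9073, γ^t·E[r] = -0.457947, running G = -5.876229
t=5: π = [0.3618, 0.2107, 0.1586, 0.2688], E[r] = -1.9070, γ^t·E[r] = -0.320508, running G = -6.196738
t=6: π = [0.3617, 0.2108, 0.1586, 0.2689], E[r] = -1.9072, γ^t·E[r] = -0.224382, running G = -6.421119
t=7: π = [0.3617, 0.2108, 0.1586, 0.2689], E[r] = -1.9072, γ^t·E[r] = -0.157062, running G = -6.578182
t=8: π = [0.3617, 0.2108, 0.1586, 0.2689], E[r] = -1.9072, γ^t·E[r] = -0.109944, running G = -6.688126

G = -6.6881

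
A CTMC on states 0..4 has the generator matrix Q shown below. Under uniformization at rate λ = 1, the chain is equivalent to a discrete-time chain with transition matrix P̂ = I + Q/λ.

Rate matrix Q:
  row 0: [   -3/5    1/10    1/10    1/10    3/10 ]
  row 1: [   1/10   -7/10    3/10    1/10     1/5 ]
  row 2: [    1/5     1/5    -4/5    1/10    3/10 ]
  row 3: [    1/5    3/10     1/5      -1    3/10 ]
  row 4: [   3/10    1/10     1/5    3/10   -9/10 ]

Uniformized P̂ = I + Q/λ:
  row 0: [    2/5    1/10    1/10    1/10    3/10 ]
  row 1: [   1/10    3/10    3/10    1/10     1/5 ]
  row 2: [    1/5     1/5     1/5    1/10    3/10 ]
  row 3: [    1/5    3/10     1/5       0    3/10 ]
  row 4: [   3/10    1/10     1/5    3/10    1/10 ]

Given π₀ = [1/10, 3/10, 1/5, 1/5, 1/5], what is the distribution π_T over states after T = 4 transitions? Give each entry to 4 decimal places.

t=0: π = [0.1000, 0.3000, 0.2000, 0.2000, 0.2000]
t=1: π = [0.2100, 0.2200, 0.2200, 0.1200, 0.2300]
t=2: π = [0.2430, 0.1900, 0.2010, 0.1340, 0.2320]
t=3: π = [0.2528, 0.1849, 0.1947, 0.1330, 0.2346]
t=4: π = [0.2555, 0.1831, 0.1932, 0.1336, 0.2346]

π = [0.2555, 0.1831, 0.1932, 0.1336, 0.2346]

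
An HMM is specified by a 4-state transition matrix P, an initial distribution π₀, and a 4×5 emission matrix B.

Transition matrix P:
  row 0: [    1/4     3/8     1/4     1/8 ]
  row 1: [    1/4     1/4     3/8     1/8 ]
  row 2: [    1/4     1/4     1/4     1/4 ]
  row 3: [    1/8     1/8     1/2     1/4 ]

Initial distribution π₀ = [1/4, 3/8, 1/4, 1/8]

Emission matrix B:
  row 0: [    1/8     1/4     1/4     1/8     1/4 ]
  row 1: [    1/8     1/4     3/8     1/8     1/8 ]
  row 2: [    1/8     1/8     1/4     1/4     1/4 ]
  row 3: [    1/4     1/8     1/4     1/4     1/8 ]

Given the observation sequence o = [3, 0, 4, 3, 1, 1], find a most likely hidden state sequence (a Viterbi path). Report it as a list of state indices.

path = [2, 3, 2, 2, 0, 1]

t=0: δ = [3.125e-02, 4.688e-02, 6.250e-02, 3.125e-02]  (obs o_0=3)
t=1: δ = [1.953e-03, 1.953e-03, 2.197e-03, 3.906e-03]  ψ = [2, 2, 1, 2]  (obs o_1=0)
t=2: δ = [1.373e-04, 9.155e-05, 4.883e-04, 1.221e-04]  ψ = [2, 0, 3, 3]  (obs o_2=4)
t=3: δ = [1.526e-05, 1.526e-05, 3.052e-05, 3.052e-05]  ψ = [2, 2, 2, 2]  (obs o_3=3)
t=4: δ = [1.907e-06, 1.907e-06, 1.907e-06, 9.537e-07]  ψ = [2, 2, 3, 2]  (obs o_4=1)
t=5: δ = [1.192e-07, 1.788e-07, 8.941e-08, 5.960e-08]  ψ = [0, 0, 1, 2]  (obs o_5=1)
backtrack: best end state = 1; path = [2, 3, 2, 2, 0, 1]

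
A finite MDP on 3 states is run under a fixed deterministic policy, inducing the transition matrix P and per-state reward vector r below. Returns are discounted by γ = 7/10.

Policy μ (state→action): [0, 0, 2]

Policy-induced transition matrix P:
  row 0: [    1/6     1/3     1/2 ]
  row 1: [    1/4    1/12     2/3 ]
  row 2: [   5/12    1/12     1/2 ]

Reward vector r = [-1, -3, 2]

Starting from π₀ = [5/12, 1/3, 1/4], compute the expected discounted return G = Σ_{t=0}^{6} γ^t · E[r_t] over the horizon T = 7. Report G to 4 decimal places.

G = -0.3456

t=0: π = [0.4167, 0.3333, 0.2500], E[r] = -0.9167, γ^t·E[r] = -0.916667, running G = -0.916667
t=1: π = [0.2569, 0.1875, 0.5556], E[r] = 0.2917, γ^t·E[r] = 0.204167, running G = -0.712500
t=2: π = [0.3212, 0.1476, 0.5313], E[r] = 0.2986, γ^t·E[r] = 0.146319, running G = -0.566181
t=3: π = [0.3118, 0.1636, 0.5246], E[r] = 0.2465, γ^t·E[r] = 0.084559, running G = -0.481622
t=4: π = [0.3115, 0.1613, 0.5273], E[r] = 0.2593, γ^t·E[r] = 0.062248, running G = -0.419373
t=5: π = [0.3119, 0.1612, 0.5269], E[r] = 0.2582, γ^t·E[r] = 0.043403, running G = -0.375970
t=6: π = [0.3118, 0.1613, 0.5269], E[r] = 0.2580, γ^t·E[r] = 0.030350, running G = -0.345620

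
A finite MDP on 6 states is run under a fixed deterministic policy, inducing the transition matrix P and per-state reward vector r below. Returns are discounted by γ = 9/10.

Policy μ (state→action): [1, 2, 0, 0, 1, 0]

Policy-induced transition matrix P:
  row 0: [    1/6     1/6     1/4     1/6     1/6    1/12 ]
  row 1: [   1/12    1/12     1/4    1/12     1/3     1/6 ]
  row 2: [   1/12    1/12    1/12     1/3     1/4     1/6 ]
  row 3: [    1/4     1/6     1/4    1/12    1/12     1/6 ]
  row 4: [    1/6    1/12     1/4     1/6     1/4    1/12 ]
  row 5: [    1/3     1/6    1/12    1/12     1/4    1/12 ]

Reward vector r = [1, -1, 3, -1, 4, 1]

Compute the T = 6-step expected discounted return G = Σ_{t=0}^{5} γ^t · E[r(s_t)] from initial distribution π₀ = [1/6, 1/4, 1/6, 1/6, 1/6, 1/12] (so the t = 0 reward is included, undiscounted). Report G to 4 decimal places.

G = 6.5104

t=0: π = [0.1667, 0.2500, 0.1667, 0.1667, 0.1667, 0.0833], E[r] = 1.0000, γ^t·E[r] = 1.000000, running G = 1.000000
t=1: π = [0.1597, 0.1181, 0.2083, 0.1528, 0.2292, 0.1319], E[r] = 1.5625, γ^t·E[r] = 1.406250, running G = 2.406250
t=2: π = [0.1742, 0.1204, 0.1933, 0.1678, 0.2211, 0.1233], E[r] = 1.4734, γ^t·E[r] = 1.193438, running G = 3.599688
t=3: π = [0.1751, 0.1221, 0.1972, 0.1646, 0.2175, 0.1235], E[r] = 1.4737, γ^t·E[r] = 1.074340, running G = 4.674027
t=4: π = [0.1743, 0.1219, 0.1966, 0.1654, 0.2182, 0.1237], E[r] = 1.4730, γ^t·E[r] = 0.966431, running G = 5.640459
t=5: π = [0.1745, 0.1219, 0.1966, 0.1652, 0.2181, 0.1237], E[r] = 1.4732, γ^t·E[r] = 0.869924, running G = 6.510382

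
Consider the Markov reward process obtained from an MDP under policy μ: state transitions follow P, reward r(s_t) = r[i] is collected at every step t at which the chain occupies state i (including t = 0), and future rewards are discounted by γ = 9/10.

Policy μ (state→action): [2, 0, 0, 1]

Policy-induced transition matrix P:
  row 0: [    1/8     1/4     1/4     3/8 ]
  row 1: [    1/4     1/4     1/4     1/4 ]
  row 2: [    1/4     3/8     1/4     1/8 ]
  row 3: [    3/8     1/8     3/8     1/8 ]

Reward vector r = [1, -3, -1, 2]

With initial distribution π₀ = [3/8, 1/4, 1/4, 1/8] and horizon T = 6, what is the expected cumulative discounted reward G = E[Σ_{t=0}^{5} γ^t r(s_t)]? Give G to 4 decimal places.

t=0: π = [0.3750, 0.2500, 0.2500, 0.1250], E[r] = -0.3750, γ^t·E[r] = -0.375000, running G = -0.375000
t=1: π = [0.2188, 0.2656, 0.2656, 0.2500], E[r] = -0.3438, γ^t·E[r] = -0.309375, running G = -0.684375
t=2: π = [0.2539, 0.2520, 0.2813, 0.2129], E[r] = -0.3574, γ^t·E[r] = -0.289512, running G = -0.973887
t=3: π = [0.2449, 0.2585, 0.2766, 0.2200], E[r] = -0.3674, γ^t·E[r] = -0.267858, running G = -1.241744
t=4: π = [0.2469, 0.2571, 0.2775, 0.2185], E[r] = -0.3648, γ^t·E[r] = -0.239330, running G = -1.481074
t=5: π = [0.2465, 0.2574, 0.2773, 0.2189], E[r] = -0.3653, γ^t·E[r] = -0.215681, running G = -1.696755

G = -1.6968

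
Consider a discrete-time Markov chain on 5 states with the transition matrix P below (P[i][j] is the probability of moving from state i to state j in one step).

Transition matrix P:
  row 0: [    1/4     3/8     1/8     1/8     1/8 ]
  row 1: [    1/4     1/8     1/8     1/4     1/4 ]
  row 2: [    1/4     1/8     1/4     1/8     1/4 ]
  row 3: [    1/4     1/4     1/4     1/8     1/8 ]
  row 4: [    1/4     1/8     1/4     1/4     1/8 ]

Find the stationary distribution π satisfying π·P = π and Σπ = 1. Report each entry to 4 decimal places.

Balance equations π_j = Σ_i π_i·P[i][j]:
  π_0 = 1/4·π_0 + 1/4·π_1 + 1/4·π_2 + 1/4·π_3 + 1/4·π_4
  π_1 = 3/8·π_0 + 1/8·π_1 + 1/8·π_2 + 1/4·π_3 + 1/8·π_4
  π_2 = 1/8·π_0 + 1/8·π_1 + 1/4·π_2 + 1/4·π_3 + 1/4·π_4
  π_3 = 1/8·π_0 + 1/4·π_1 + 1/8·π_2 + 1/8·π_3 + 1/4·π_4
  normalize: π_0 + π_1 + π_2 + π_3 + π_4 = 1
Solving the linear system gives exactly π = [1/4, 481/2300, 443/2300, 199/1150, 403/2300].

π = [0.2500, 0.2091, 0.1926, 0.1730, 0.1752]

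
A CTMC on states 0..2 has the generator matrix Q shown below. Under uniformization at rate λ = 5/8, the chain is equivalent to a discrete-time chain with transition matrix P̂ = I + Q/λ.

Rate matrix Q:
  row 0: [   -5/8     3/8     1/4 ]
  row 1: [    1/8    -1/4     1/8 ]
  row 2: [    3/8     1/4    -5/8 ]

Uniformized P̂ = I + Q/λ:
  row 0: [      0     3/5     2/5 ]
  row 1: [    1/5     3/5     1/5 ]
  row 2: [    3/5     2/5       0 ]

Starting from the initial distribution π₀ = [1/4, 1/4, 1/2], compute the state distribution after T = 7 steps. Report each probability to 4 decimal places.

π = [0.2365, 0.5585, 0.2050]

t=0: π = [0.2500, 0.2500, 0.5000]
t=1: π = [0.3500, 0.5000, 0.1500]
t=2: π = [0.1900, 0.5700, 0.2400]
t=3: π = [0.2580, 0.5520, 0.1900]
t=4: π = [0.2244, 0.5620, 0.2136]
t=5: π = [0.2406, 0.5573, 0.2022]
t=6: π = [0.2328, 0.5596, 0.2077]
t=7: π = [0.2365, 0.5585, 0.2050]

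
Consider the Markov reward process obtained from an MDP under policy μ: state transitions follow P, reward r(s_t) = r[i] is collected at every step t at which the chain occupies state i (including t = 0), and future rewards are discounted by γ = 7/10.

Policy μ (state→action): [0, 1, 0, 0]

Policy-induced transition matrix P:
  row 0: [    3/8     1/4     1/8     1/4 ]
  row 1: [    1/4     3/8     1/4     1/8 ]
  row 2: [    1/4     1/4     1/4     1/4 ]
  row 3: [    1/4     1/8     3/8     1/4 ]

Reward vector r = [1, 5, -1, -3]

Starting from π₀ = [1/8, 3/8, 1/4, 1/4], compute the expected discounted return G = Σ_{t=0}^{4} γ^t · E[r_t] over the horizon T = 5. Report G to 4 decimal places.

G = 2.2238

t=0: π = [0.1250, 0.3750, 0.2500, 0.2500], E[r] = 1.0000, γ^t·E[r] = 1.000000, running G = 1.000000
t=1: π = [0.2656, 0.2656, 0.2656, 0.2031], E[r] = 0.7188, γ^t·E[r] = 0.503125, running G = 1.503125
t=2: π = [0.2832, 0.2578, 0.2422, 0.2168], E[r] = 0.6797, γ^t·E[r] = 0.333047, running G = 1.836172
t=3: π = [0.2854, 0.2551, 0.2417, 0.2178], E[r] = 0.6660, γ^t·E[r] = 0.228443, running G = 2.064615
t=4: π = [0.2857, 0.2547, 0.2415, 0.2181], E[r] = 0.6631, γ^t·E[r] = 0.159222, running G = 2.223837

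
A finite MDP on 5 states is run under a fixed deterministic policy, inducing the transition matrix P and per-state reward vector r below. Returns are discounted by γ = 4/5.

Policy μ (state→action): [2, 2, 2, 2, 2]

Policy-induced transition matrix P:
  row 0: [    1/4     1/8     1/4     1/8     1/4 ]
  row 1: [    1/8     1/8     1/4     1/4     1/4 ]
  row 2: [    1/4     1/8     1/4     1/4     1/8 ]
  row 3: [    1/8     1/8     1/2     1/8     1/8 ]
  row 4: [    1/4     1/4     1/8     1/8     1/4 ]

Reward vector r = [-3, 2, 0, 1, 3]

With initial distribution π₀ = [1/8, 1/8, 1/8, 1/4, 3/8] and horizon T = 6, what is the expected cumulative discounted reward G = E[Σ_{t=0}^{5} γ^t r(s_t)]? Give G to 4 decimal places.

G = 2.4746

t=0: π = [0.1250, 0.1250, 0.1250, 0.2500, 0.3750], E[r] = 1.2500, γ^t·E[r] = 1.250000, running G = 1.250000
t=1: π = [0.2031, 0.1719, 0.2656, 0.1563, 0.2031], E[r] = 0.5000, γ^t·E[r] = 0.400000, running G = 1.650000
t=2: π = [0.2090, 0.1504, 0.2637, 0.1797, 0.1973], E[r] = 0.4453, γ^t·E[r] = 0.285000, running G = 1.935000
t=3: π = [0.2087, 0.1497, 0.2703, 0.1768, 0.1946], E[r] = 0.4336, γ^t·E[r] = 0.222000, running G = 2.157000
t=4: π = [0.2092, 0.1493, 0.2699, 0.1775, 0.1941], E[r] = 0.4309, γ^t·E[r] = 0.176500, running G = 2.333500
t=5: π = [0.2091, 0.1493, 0.2701, 0.1774, 0.1941], E[r] = 0.4307, γ^t·E[r] = 0.141140, running G = 2.474640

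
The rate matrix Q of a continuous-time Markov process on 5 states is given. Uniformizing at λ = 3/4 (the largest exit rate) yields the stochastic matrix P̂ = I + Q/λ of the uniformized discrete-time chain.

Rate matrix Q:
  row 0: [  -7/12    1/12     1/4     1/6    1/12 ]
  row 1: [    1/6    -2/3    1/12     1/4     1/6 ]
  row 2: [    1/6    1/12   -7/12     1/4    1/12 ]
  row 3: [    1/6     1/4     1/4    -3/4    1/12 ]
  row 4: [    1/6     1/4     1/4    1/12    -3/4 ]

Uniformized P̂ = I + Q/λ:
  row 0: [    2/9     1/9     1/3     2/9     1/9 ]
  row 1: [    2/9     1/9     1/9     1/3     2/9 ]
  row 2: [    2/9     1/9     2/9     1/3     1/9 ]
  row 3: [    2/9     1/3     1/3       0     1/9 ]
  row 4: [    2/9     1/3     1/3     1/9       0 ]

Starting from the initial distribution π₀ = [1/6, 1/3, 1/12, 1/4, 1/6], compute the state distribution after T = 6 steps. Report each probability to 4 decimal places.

t=0: π = [0.1667, 0.3333, 0.0833, 0.2500, 0.1667]
t=1: π = [0.2222, 0.2037, 0.2500, 0.1944, 0.1296]
t=2: π = [0.2222, 0.1831, 0.2603, 0.2150, 0.1193]
t=3: π = [0.2222, 0.1854, 0.2637, 0.2104, 0.1182]
t=4: π = [0.2222, 0.1841, 0.2628, 0.2122, 0.1186]
t=5: π = [0.2222, 0.1846, 0.2632, 0.2115, 0.1184]
t=6: π = [0.2222, 0.1844, 0.2631, 0.2118, 0.1185]

π = [0.2222, 0.1844, 0.2631, 0.2118, 0.1185]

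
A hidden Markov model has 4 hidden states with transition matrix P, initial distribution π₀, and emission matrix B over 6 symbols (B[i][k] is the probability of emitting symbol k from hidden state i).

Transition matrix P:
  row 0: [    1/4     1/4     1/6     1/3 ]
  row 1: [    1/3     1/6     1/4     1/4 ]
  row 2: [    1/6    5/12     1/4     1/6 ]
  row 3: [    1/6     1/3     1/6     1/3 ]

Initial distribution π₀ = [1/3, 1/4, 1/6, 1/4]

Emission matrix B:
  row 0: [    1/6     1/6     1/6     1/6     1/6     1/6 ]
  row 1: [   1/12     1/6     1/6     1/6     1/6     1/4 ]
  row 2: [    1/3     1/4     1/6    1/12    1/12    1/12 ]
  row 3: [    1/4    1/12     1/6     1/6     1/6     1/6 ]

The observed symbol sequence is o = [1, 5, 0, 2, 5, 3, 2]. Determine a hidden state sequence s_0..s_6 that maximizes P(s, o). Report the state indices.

path = [2, 1, 2, 2, 1, 0, 3]

t=0: δ = [5.556e-02, 4.167e-02, 4.167e-02, 2.083e-02]  (obs o_0=1)
t=1: δ = [2.315e-03, 4.340e-03, 8.681e-04, 3.086e-03]  ψ = [0, 2, 1, 0]  (obs o_1=5)
t=2: δ = [2.411e-04, 8.573e-05, 3.617e-04, 2.713e-04]  ψ = [1, 3, 1, 1]  (obs o_2=0)
t=3: δ = [1.005e-05, 2.512e-05, 1.507e-05, 1.507e-05]  ψ = [0, 2, 2, 3]  (obs o_3=2)
t=4: δ = [1.395e-06, 1.570e-06, 5.233e-07, 1.047e-06]  ψ = [1, 2, 1, 1]  (obs o_4=5)
t=5: δ = [8.721e-08, 5.814e-08, 3.270e-08, 7.752e-08]  ψ = [1, 0, 1, 0]  (obs o_5=3)
t=6: δ = [3.634e-09, 4.307e-09, 2.423e-09, 4.845e-09]  ψ = [0, 3, 0, 0]  (obs o_6=2)
backtrack: best end state = 3; path = [2, 1, 2, 2, 1, 0, 3]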